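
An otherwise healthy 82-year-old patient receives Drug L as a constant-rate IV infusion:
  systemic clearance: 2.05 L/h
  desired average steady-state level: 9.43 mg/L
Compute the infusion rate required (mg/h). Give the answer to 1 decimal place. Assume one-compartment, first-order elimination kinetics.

19.3 mg/h

At steady state, infusion rate R₀ = Css × CL = 9.43 × 2.050 = 19.33 mg/h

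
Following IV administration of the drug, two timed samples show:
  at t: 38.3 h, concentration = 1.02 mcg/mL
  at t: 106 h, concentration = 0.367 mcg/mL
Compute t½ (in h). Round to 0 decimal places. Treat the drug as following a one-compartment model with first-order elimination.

k = ln(C₁/C₂) / (t₂ − t₁) = ln(1.02/0.367) / (106 − 38.3)
  = 1.022 / 67.70 = 0.01510 h⁻¹
t½ = ln2 / k = 0.693147 / 0.01510 = 45.90 h

46 h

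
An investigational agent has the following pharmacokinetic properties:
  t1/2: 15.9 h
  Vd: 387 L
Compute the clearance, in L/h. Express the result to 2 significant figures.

k = ln2 / t½ = 0.693147 / 15.9 = 0.04359 h⁻¹
CL = k × Vd = 0.04359 × 387 = 16.87 L/h

17 L/h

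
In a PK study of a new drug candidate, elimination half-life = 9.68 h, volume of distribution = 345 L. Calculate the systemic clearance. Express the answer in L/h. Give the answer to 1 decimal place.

k = ln2 / t½ = 0.693147 / 9.68 = 0.07161 h⁻¹
CL = k × Vd = 0.07161 × 345 = 24.71 L/h

24.7 L/h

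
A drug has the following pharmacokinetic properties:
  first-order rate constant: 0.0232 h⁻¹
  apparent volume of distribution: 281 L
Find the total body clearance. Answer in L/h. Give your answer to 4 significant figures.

CL = k × Vd = 0.0232 × 281 = 6.519 L/h

6.519 L/h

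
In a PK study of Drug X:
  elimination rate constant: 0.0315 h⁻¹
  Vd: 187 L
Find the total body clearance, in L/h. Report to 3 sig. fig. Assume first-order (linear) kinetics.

CL = k × Vd = 0.0315 × 187 = 5.891 L/h

5.89 L/h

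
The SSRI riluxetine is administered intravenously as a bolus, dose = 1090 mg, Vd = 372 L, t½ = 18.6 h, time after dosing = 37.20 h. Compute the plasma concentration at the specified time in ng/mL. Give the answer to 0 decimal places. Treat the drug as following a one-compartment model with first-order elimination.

C₀ = Dose / Vd = 1090 / 372 = 2.930 mg/L
k = ln2 / t½ = 0.693147 / 18.6 = 0.03727 h⁻¹
t / t½ = 37.20 / 18.6 = 2 half-lives
C = C₀ × (1/2)^2 = 2.930 × 0.2500 = 0.7325 mg/L
Convert: 0.7325 mg/L × 1000 = 732.5 ng/mL

733 ng/mL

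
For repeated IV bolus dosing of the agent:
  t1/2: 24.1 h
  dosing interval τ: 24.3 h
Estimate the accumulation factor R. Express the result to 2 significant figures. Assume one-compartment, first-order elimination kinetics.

2.0

k = ln2 / t½ = 0.693147 / 24.1 = 0.02876 h⁻¹
e^(−kτ) = e^(−0.02876 × 24.3) = 0.4971
Accumulation ratio R = 1 / (1 − e^(−kτ)) = 1 / (1 − 0.4971) = 1.988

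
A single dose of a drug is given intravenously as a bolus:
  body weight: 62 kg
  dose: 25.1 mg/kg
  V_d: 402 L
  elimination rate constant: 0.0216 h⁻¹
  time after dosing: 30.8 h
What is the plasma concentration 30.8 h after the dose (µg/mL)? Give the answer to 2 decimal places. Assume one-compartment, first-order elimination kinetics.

Total dose = 25.1 × 62 = 1556 mg
C₀ = Dose / Vd = 1556 / 402 = 3.871 mg/L
C = C₀ · e^(−k·t) = 3.871 × e^(−0.02160 × 30.8)
  = 3.871 × 0.5141 = 1.990 mg/L
(1.990 mg/L = 1.990 µg/mL)

1.99 µg/mL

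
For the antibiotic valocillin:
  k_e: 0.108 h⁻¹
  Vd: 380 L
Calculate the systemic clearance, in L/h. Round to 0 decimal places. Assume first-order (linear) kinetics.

41 L/h

CL = k × Vd = 0.108 × 380 = 41.04 L/h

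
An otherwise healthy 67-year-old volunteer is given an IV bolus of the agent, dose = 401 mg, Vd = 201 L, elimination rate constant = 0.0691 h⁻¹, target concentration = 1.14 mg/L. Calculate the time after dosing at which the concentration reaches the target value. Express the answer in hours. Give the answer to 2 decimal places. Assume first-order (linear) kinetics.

C₀ = Dose / Vd = 401.0 / 201 = 1.995 mg/L
t = ln(C₀ / C) / k = ln(1.995 / 1.14) / 0.06910
  = ln(1.750) / 0.06910 = 0.5596 / 0.06910 = 8.098 h

8.10 h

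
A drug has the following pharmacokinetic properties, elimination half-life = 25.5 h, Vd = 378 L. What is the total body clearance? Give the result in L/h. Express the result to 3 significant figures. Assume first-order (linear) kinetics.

10.3 L/h

k = ln2 / t½ = 0.693147 / 25.5 = 0.02718 h⁻¹
CL = k × Vd = 0.02718 × 378 = 10.27 L/h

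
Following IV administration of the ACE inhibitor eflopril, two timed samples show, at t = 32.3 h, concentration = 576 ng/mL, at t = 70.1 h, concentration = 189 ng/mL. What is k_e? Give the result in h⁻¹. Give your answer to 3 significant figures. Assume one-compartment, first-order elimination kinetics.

k = ln(C₁/C₂) / (t₂ − t₁) = ln(576/189) / (70.1 − 32.3)
  = 1.114 / 37.80 = 0.02947 h⁻¹

0.0295 h⁻¹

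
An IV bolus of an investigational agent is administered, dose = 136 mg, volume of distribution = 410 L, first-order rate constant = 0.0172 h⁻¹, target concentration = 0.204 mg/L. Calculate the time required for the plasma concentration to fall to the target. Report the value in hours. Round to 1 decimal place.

C₀ = Dose / Vd = 136.0 / 410 = 0.3317 mg/L
t = ln(C₀ / C) / k = ln(0.3317 / 0.204) / 0.01720
  = ln(1.626) / 0.01720 = 0.4861 / 0.01720 = 28.26 h

28.3 h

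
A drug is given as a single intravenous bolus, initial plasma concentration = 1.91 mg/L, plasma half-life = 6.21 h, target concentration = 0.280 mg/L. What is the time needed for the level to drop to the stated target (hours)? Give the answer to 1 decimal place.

k = ln2 / t½ = 0.693147 / 6.21 = 0.1116 h⁻¹
t = ln(C₀ / C) / k = ln(1.910 / 0.280) / 0.1116
  = ln(6.821) / 0.1116 = 1.920 / 0.1116 = 17.20 h

17.2 h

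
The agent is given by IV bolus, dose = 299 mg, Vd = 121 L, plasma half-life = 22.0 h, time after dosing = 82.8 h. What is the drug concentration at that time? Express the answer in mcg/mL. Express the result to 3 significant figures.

0.182 mcg/mL

C₀ = Dose / Vd = 299.0 / 121 = 2.471 mg/L
k = ln2 / t½ = 0.693147 / 22.0 = 0.03151 h⁻¹
C = C₀ · e^(−k·t) = 2.471 × e^(−0.03151 × 82.8)
  = 2.471 × 0.07361 = 0.1819 mg/L
(0.1819 mg/L = 0.1819 mcg/mL)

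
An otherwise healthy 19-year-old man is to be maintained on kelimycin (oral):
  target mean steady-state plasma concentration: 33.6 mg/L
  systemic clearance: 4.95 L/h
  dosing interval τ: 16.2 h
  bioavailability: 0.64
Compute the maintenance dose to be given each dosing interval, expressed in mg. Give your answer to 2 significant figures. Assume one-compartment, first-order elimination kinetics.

At steady state, F × (Dose/τ) = Css × CL.
Dose = Css × CL × τ / F = 33.6 × 4.950 × 16.2 / 0.64 = 4210 mg

4200 mg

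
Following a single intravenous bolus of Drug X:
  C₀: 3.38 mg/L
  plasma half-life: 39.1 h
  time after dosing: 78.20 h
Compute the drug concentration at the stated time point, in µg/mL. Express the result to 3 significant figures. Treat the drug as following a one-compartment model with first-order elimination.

0.845 µg/mL

k = ln2 / t½ = 0.693147 / 39.1 = 0.01773 h⁻¹
t / t½ = 78.20 / 39.1 = 2 half-lives
C = C₀ × (1/2)^2 = 3.380 × 0.2500 = 0.8450 mg/L
(0.8450 mg/L = 0.8450 µg/mL)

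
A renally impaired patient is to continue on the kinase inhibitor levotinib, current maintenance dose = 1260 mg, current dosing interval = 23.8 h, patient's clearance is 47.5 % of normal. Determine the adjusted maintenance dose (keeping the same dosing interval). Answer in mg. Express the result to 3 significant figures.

To keep the same average steady-state level, dosing rate must scale with clearance.
CL ratio = 47.5 / 100 = 0.4750
New dose (same interval) = 1260 × 0.4750 = 598.5 mg

599 mg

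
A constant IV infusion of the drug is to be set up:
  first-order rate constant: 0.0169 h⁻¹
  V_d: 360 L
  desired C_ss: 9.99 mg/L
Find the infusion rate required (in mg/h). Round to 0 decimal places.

61 mg/h

CL = k × Vd = 0.01690 × 360 = 6.084 L/h
At steady state, infusion rate R₀ = Css × CL = 9.99 × 6.084 = 60.78 mg/h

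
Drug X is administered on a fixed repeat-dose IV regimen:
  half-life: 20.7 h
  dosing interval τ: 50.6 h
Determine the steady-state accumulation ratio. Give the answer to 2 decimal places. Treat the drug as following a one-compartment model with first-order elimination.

1.23

k = ln2 / t½ = 0.693147 / 20.7 = 0.03349 h⁻¹
e^(−kτ) = e^(−0.03349 × 50.6) = 0.1837
Accumulation ratio R = 1 / (1 − e^(−kτ)) = 1 / (1 − 0.1837) = 1.225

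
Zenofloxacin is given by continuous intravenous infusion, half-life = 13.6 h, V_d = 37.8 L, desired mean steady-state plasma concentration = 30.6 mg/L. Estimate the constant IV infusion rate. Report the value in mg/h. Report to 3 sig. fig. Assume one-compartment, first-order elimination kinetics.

k = ln2 / t½ = 0.693147 / 13.6 = 0.05097 h⁻¹
CL = k × Vd = 0.05097 × 37.8 = 1.927 L/h
At steady state, infusion rate R₀ = Css × CL = 30.6 × 1.927 = 58.97 mg/h

59.0 mg/h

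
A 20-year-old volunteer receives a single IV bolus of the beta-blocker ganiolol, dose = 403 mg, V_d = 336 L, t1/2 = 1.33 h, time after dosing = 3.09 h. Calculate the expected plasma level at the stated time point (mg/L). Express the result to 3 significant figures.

0.240 mg/L

C₀ = Dose / Vd = 403.0 / 336 = 1.199 mg/L
k = ln2 / t½ = 0.693147 / 1.33 = 0.5212 h⁻¹
C = C₀ · e^(−k·t) = 1.199 × e^(−0.5212 × 3.09)
  = 1.199 × 0.1998 = 0.2396 mg/L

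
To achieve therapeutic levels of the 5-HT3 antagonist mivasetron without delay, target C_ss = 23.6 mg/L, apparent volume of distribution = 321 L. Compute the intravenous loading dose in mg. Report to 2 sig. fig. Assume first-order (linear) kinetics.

7600 mg

LD = Css × Vd = 23.6 × 321 = 7576 mg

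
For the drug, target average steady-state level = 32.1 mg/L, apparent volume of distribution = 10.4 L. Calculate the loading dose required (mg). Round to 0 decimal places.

LD = Css × Vd = 32.1 × 10.4 = 333.8 mg

334 mg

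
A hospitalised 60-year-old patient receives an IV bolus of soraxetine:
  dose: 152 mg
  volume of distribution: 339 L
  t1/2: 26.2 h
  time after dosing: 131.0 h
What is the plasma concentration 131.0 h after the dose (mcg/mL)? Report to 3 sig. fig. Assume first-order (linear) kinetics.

C₀ = Dose / Vd = 152.0 / 339 = 0.4484 mg/L
k = ln2 / t½ = 0.693147 / 26.2 = 0.02646 h⁻¹
t / t½ = 131.0 / 26.2 = 5 half-lives
C = C₀ × (1/2)^5 = 0.4484 × 0.03125 = 0.01401 mg/L
(0.01401 mg/L = 0.01401 mcg/mL)

0.0140 mcg/mL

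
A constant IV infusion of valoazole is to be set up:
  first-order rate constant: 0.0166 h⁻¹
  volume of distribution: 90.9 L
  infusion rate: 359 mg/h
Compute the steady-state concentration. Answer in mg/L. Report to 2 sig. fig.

240 mg/L

CL = k × Vd = 0.01660 × 90.9 = 1.509 L/h
At steady state Css = R₀ / CL = 359 / 1.509 = 237.9 mg/L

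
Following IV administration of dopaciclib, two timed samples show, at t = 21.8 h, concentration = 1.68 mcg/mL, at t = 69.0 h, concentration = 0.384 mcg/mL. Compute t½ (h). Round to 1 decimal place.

k = ln(C₁/C₂) / (t₂ − t₁) = ln(1.68/0.384) / (69.0 − 21.8)
  = 1.476 / 47.20 = 0.03127 h⁻¹
t½ = ln2 / k = 0.693147 / 0.03127 = 22.17 h

22.2 h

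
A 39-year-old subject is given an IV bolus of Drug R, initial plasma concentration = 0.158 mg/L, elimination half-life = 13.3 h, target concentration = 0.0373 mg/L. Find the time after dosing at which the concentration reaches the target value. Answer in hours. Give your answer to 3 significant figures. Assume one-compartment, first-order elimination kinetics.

27.7 h

k = ln2 / t½ = 0.693147 / 13.3 = 0.05212 h⁻¹
t = ln(C₀ / C) / k = ln(0.1580 / 0.0373) / 0.05212
  = ln(4.236) / 0.05212 = 1.444 / 0.05212 = 27.71 h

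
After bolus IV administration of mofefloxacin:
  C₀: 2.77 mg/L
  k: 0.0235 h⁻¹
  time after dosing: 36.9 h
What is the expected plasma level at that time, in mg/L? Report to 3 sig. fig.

1.16 mg/L

C = C₀ · e^(−k·t) = 2.770 × e^(−0.02350 × 36.9)
  = 2.770 × 0.4201 = 1.164 mg/L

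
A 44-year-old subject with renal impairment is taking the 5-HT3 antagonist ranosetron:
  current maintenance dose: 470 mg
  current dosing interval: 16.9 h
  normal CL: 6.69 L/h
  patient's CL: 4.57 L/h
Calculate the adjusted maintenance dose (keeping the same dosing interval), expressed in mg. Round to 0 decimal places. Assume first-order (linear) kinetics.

321 mg

To keep the same average steady-state level, dosing rate must scale with clearance.
CL ratio = 4.57 / 6.69 = 0.6831
New dose (same interval) = 470 × 0.6831 = 321.1 mg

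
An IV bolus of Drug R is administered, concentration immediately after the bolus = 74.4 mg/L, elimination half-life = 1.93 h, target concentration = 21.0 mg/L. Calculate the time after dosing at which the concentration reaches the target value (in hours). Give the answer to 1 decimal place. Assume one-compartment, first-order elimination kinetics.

3.5 h

k = ln2 / t½ = 0.693147 / 1.93 = 0.3591 h⁻¹
t = ln(C₀ / C) / k = ln(74.40 / 21.0) / 0.3591
  = ln(3.543) / 0.3591 = 1.265 / 0.3591 = 3.523 h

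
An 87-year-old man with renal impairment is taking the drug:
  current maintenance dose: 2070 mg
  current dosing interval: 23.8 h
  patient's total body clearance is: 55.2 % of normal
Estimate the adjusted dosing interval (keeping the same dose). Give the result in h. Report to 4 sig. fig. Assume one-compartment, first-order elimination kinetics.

43.12 h

To keep the same average steady-state level, dosing rate must scale with clearance.
CL ratio = 55.2 / 100 = 0.5520
New interval (same dose) = 23.8 / 0.5520 = 43.12 h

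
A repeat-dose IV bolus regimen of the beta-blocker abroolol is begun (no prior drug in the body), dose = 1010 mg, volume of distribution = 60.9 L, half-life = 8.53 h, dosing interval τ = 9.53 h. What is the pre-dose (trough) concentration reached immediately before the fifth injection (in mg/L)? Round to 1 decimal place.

13.5 mg/L

C₀ per dose = Dose / Vd = 1010 / 60.9 = 16.58 mg/L
k = ln2 / t½ = 0.693147 / 8.53 = 0.08126 h⁻¹
Fraction remaining after one interval: r = e^(−kτ) = e^(−0.08126 × 9.53) = 0.4610
Before dose 5, 4 doses have been given (aged 1τ, 2τ, 3τ, 4τ).
C_trough = C₀ × (r + r² + … + r^4) = C₀ × r(1−r^4)/(1−r)
        = 16.58 × 0.4610 × (1 − 0.04517) / (1 − 0.4610) = 13.54 mg/L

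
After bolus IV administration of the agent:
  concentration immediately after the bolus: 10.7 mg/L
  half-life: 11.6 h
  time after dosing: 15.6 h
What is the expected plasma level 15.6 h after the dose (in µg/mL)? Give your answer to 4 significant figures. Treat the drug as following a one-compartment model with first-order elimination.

k = ln2 / t½ = 0.693147 / 11.6 = 0.05975 h⁻¹
C = C₀ · e^(−k·t) = 10.70 × e^(−0.05975 × 15.6)
  = 10.70 × 0.3937 = 4.213 mg/L
(4.213 mg/L = 4.213 µg/mL)

4.213 µg/mL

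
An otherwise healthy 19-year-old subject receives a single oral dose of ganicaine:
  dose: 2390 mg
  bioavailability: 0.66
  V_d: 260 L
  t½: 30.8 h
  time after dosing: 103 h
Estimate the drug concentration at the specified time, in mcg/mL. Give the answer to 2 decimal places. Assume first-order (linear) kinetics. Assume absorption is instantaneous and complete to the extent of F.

Amount reaching circulation = F × Dose = 0.66 × 2390 = 1577 mg
C₀ = F·Dose / Vd = 1577 / 260 = 6.065 mg/L
k = ln2 / t½ = 0.693147 / 30.8 = 0.02250 h⁻¹
C = C₀ · e^(−k·t) = 6.065 × e^(−0.02250 × 103)
  = 6.065 × 0.09852 = 0.5975 mg/L
(0.5975 mg/L = 0.5975 mcg/mL)

0.60 mcg/mL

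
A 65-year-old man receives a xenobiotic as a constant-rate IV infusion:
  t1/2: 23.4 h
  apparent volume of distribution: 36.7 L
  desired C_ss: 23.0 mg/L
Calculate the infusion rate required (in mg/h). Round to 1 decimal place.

25.0 mg/h

k = ln2 / t½ = 0.693147 / 23.4 = 0.02962 h⁻¹
CL = k × Vd = 0.02962 × 36.7 = 1.087 L/h
At steady state, infusion rate R₀ = Css × CL = 23.0 × 1.087 = 25.00 mg/h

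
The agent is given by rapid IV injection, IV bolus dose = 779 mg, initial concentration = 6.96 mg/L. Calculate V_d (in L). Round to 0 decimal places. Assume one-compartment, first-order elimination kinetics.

Vd = Dose / C₀ = 779.0 / 6.96 = 111.9 L

112 L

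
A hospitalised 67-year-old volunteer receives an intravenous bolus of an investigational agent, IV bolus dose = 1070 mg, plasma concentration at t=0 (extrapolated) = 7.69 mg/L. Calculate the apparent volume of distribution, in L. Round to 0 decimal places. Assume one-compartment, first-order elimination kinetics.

139 L

Vd = Dose / C₀ = 1070 / 7.69 = 139.1 L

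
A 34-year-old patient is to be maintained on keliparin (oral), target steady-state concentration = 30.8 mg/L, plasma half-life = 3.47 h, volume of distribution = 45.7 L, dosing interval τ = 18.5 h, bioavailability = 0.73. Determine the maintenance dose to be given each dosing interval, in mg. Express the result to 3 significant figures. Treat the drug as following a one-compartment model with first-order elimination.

k = ln2 / t½ = 0.693147 / 3.47 = 0.1998 h⁻¹
CL = k × Vd = 0.1998 × 45.7 = 9.131 L/h
At steady state, F × (Dose/τ) = Css × CL.
Dose = Css × CL × τ / F = 30.8 × 9.131 × 18.5 / 0.73 = 7127 mg

7130 mg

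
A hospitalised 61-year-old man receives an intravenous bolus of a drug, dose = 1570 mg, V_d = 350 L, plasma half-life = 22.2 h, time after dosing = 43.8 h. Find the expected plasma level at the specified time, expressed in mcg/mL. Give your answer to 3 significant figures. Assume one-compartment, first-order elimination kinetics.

1.14 mcg/mL

C₀ = Dose / Vd = 1570 / 350 = 4.486 mg/L
k = ln2 / t½ = 0.693147 / 22.2 = 0.03122 h⁻¹
C = C₀ · e^(−k·t) = 4.486 × e^(−0.03122 × 43.8)
  = 4.486 × 0.2548 = 1.143 mg/L
(1.143 mg/L = 1.143 mcg/mL)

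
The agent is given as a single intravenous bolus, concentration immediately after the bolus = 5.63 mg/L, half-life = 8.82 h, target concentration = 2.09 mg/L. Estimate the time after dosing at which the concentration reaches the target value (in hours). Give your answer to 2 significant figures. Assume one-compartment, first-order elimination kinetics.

k = ln2 / t½ = 0.693147 / 8.82 = 0.07859 h⁻¹
t = ln(C₀ / C) / k = ln(5.630 / 2.09) / 0.07859
  = ln(2.694) / 0.07859 = 0.9910 / 0.07859 = 12.61 h

13 h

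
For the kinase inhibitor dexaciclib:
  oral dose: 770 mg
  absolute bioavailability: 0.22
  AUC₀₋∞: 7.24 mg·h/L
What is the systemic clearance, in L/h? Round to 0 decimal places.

CL = F·Dose / AUC = 0.22 × 770 / 7.24 = 23.40 L/h

23 L/h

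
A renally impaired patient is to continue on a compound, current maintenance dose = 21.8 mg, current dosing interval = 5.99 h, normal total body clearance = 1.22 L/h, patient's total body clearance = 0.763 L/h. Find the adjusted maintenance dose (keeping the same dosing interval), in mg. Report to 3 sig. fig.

To keep the same average steady-state level, dosing rate must scale with clearance.
CL ratio = 0.763 / 1.22 = 0.6254
New dose (same interval) = 21.8 × 0.6254 = 13.63 mg

13.6 mg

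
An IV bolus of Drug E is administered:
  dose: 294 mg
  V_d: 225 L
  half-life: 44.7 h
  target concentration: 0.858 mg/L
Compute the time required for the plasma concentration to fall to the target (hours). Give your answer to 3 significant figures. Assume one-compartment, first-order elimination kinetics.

C₀ = Dose / Vd = 294.0 / 225 = 1.307 mg/L
k = ln2 / t½ = 0.693147 / 44.7 = 0.01551 h⁻¹
t = ln(C₀ / C) / k = ln(1.307 / 0.858) / 0.01551
  = ln(1.523) / 0.01551 = 0.4207 / 0.01551 = 27.12 h

27.1 h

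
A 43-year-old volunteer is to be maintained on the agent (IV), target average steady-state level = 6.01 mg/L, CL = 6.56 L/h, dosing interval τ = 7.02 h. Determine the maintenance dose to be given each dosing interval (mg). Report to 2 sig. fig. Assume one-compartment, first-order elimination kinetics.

280 mg

At steady state, Dose/τ = Css × CL.
Dose = Css × CL × τ = 6.01 × 6.560 × 7.02 = 276.8 mg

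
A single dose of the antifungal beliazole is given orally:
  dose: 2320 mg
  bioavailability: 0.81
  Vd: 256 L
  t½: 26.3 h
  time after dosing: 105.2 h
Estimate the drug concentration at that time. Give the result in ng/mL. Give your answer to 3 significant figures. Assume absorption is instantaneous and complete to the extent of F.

Amount reaching circulation = F × Dose = 0.81 × 2320 = 1879 mg
C₀ = F·Dose / Vd = 1879 / 256 = 7.340 mg/L
k = ln2 / t½ = 0.693147 / 26.3 = 0.02636 h⁻¹
t / t½ = 105.2 / 26.3 = 4 half-lives
C = C₀ × (1/2)^4 = 7.340 × 0.06250 = 0.4588 mg/L
Convert: 0.4588 mg/L × 1000 = 458.8 ng/mL

459 ng/mL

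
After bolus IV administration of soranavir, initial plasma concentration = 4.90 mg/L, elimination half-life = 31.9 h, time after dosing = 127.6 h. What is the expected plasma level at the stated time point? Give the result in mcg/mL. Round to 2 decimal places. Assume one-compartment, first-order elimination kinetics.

k = ln2 / t½ = 0.693147 / 31.9 = 0.02173 h⁻¹
t / t½ = 127.6 / 31.9 = 4 half-lives
C = C₀ × (1/2)^4 = 4.900 × 0.06250 = 0.3063 mg/L
(0.3063 mg/L = 0.3063 mcg/mL)

0.31 mcg/mL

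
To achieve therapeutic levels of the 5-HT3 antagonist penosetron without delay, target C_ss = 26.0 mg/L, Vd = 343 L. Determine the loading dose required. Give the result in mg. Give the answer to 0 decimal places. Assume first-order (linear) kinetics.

LD = Css × Vd = 26.0 × 343 = 8918 mg

8918 mg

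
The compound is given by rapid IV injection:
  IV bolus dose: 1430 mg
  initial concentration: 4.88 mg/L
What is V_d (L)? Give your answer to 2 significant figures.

Vd = Dose / C₀ = 1430 / 4.88 = 293.0 L

290 L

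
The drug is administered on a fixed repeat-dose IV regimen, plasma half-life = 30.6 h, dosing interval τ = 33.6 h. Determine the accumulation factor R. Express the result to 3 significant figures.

k = ln2 / t½ = 0.693147 / 30.6 = 0.02265 h⁻¹
e^(−kτ) = e^(−0.02265 × 33.6) = 0.4672
Accumulation ratio R = 1 / (1 − e^(−kτ)) = 1 / (1 − 0.4672) = 1.877

1.88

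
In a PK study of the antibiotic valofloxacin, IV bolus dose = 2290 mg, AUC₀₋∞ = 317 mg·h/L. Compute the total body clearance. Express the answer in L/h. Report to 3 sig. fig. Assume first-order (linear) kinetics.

7.22 L/h

CL = Dose / AUC = 2290 / 317 = 7.224 L/h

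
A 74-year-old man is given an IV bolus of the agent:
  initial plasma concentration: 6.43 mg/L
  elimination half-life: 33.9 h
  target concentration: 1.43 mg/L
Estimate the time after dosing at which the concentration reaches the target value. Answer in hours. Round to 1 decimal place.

73.5 h

k = ln2 / t½ = 0.693147 / 33.9 = 0.02045 h⁻¹
t = ln(C₀ / C) / k = ln(6.430 / 1.43) / 0.02045
  = ln(4.497) / 0.02045 = 1.503 / 0.02045 = 73.50 h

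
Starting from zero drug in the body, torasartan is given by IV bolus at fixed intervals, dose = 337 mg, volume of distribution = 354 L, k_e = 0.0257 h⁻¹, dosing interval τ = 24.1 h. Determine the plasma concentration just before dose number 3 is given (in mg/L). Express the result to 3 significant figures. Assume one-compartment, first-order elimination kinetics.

0.788 mg/L

C₀ per dose = Dose / Vd = 337 / 354 = 0.9520 mg/L
Fraction remaining after one interval: r = e^(−kτ) = e^(−0.02570 × 24.1) = 0.5383
Before dose 3, 2 doses have been given (aged 1τ, 2τ).
C_trough = C₀ × (r + r²) = 0.9520 × (0.5383 + 0.2898) = 0.7884 mg/L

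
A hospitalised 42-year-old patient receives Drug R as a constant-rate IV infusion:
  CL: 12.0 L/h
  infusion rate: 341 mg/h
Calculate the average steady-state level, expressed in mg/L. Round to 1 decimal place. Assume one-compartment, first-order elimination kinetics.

28.4 mg/L

At steady state Css = R₀ / CL = 341 / 12.00 = 28.42 mg/L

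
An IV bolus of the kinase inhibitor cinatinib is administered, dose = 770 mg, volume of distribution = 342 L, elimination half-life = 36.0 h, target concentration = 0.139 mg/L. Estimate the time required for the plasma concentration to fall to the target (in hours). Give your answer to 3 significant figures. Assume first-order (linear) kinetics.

145 h

C₀ = Dose / Vd = 770.0 / 342 = 2.251 mg/L
k = ln2 / t½ = 0.693147 / 36.0 = 0.01925 h⁻¹
t = ln(C₀ / C) / k = ln(2.251 / 0.139) / 0.01925
  = ln(16.19) / 0.01925 = 2.784 / 0.01925 = 144.6 h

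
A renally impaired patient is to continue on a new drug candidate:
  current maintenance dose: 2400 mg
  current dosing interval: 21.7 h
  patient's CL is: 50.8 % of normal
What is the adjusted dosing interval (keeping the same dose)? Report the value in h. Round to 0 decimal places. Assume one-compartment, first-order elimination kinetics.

43 h

To keep the same average steady-state level, dosing rate must scale with clearance.
CL ratio = 50.8 / 100 = 0.5080
New interval (same dose) = 21.7 / 0.5080 = 42.72 h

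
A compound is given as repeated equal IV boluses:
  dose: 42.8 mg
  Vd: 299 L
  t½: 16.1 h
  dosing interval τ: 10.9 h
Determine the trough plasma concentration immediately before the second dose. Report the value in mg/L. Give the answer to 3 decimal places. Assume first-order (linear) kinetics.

C₀ per dose = Dose / Vd = 42.8 / 299 = 0.1431 mg/L
k = ln2 / t½ = 0.693147 / 16.1 = 0.04305 h⁻¹
Fraction remaining after one interval: r = e^(−kτ) = e^(−0.04305 × 10.9) = 0.6255
Before dose 2, 1 dose has been given (aged 1τ).
C_trough = C₀ × r = 0.1431 × 0.6255 = 0.08951 mg/L

0.090 mg/L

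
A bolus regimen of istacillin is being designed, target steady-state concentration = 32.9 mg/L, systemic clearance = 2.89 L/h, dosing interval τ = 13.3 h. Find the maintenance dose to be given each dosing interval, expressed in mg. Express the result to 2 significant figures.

1300 mg

At steady state, Dose/τ = Css × CL.
Dose = Css × CL × τ = 32.9 × 2.890 × 13.3 = 1265 mg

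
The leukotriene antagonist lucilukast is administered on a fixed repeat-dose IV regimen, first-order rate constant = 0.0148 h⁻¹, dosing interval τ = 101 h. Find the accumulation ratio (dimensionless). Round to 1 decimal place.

e^(−kτ) = e^(−0.01480 × 101) = 0.2243
Accumulation ratio R = 1 / (1 − e^(−kτ)) = 1 / (1 − 0.2243) = 1.289

1.3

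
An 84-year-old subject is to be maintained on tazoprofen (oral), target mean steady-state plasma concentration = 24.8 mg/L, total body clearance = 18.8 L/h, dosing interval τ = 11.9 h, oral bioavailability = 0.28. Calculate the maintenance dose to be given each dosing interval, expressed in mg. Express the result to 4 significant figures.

19820 mg

At steady state, F × (Dose/τ) = Css × CL.
Dose = Css × CL × τ / F = 24.8 × 18.80 × 11.9 / 0.28 = 19820 mg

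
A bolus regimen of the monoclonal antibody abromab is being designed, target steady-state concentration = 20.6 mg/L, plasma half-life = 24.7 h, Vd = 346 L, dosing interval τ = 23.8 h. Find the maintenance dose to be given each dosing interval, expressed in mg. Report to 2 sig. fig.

k = ln2 / t½ = 0.693147 / 24.7 = 0.02806 h⁻¹
CL = k × Vd = 0.02806 × 346 = 9.709 L/h
At steady state, Dose/τ = Css × CL.
Dose = Css × CL × τ = 20.6 × 9.709 × 23.8 = 4760 mg

4800 mg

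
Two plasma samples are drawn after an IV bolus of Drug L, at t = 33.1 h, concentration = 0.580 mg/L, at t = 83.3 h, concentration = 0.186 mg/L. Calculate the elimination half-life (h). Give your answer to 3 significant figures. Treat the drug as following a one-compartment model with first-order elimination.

30.6 h

k = ln(C₁/C₂) / (t₂ − t₁) = ln(0.580/0.186) / (83.3 − 33.1)
  = 1.137 / 50.20 = 0.02265 h⁻¹
t½ = ln2 / k = 0.693147 / 0.02265 = 30.60 h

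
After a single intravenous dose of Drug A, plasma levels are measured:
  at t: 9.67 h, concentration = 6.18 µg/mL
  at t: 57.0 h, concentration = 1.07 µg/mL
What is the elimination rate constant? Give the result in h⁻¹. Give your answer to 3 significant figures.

0.0371 h⁻¹

k = ln(C₁/C₂) / (t₂ − t₁) = ln(6.18/1.07) / (57.0 − 9.67)
  = 1.754 / 47.33 = 0.03706 h⁻¹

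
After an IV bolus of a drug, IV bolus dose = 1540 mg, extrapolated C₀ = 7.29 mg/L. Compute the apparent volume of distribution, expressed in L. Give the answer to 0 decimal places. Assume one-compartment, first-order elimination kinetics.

Vd = Dose / C₀ = 1540 / 7.29 = 211.2 L

211 L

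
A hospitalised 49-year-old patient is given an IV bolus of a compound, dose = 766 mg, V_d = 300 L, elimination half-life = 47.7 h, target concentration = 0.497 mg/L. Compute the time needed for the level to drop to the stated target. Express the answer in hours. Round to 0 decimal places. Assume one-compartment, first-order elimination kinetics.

113 h

C₀ = Dose / Vd = 766.0 / 300 = 2.553 mg/L
k = ln2 / t½ = 0.693147 / 47.7 = 0.01453 h⁻¹
t = ln(C₀ / C) / k = ln(2.553 / 0.497) / 0.01453
  = ln(5.137) / 0.01453 = 1.636 / 0.01453 = 112.6 h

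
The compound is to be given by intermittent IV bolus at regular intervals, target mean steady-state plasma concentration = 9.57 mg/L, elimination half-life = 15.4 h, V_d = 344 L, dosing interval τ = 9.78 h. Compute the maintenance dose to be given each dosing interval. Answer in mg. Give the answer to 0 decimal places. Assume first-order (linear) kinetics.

k = ln2 / t½ = 0.693147 / 15.4 = 0.04501 h⁻¹
CL = k × Vd = 0.04501 × 344 = 15.48 L/h
At steady state, Dose/τ = Css × CL.
Dose = Css × CL × τ = 9.57 × 15.48 × 9.78 = 1449 mg

1449 mg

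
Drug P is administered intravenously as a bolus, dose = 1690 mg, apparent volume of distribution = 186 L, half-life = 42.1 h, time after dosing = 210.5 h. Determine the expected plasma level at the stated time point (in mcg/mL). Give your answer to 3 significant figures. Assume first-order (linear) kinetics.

C₀ = Dose / Vd = 1690 / 186 = 9.086 mg/L
k = ln2 / t½ = 0.693147 / 42.1 = 0.01646 h⁻¹
t / t½ = 210.5 / 42.1 = 5 half-lives
C = C₀ × (1/2)^5 = 9.086 × 0.03125 = 0.2839 mg/L
(0.2839 mg/L = 0.2839 mcg/mL)

0.284 mcg/mL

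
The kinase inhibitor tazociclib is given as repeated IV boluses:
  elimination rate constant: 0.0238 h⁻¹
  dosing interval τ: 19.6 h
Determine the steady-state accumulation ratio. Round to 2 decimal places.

2.68

e^(−kτ) = e^(−0.02380 × 19.6) = 0.6272
Accumulation ratio R = 1 / (1 − e^(−kτ)) = 1 / (1 − 0.6272) = 2.682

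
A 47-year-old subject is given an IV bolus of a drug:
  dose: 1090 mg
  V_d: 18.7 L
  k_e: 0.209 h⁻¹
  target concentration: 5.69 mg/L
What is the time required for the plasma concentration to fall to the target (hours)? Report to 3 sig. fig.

C₀ = Dose / Vd = 1090 / 18.7 = 58.29 mg/L
t = ln(C₀ / C) / k = ln(58.29 / 5.69) / 0.2090
  = ln(10.24) / 0.2090 = 2.326 / 0.2090 = 11.13 h

11.1 h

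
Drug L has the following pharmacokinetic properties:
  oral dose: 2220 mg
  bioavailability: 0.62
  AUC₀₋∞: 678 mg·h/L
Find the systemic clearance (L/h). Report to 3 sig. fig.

CL = F·Dose / AUC = 0.62 × 2220 / 678 = 2.030 L/h

2.03 L/h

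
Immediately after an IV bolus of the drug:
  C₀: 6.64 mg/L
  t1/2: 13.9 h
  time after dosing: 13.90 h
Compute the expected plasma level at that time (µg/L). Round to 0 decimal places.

k = ln2 / t½ = 0.693147 / 13.9 = 0.04987 h⁻¹
t / t½ = 13.90 / 13.9 = 1 half-lives
C = C₀ × (1/2)^1 = 6.640 × 0.5000 = 3.320 mg/L
Convert: 3.320 mg/L × 1000 = 3320 µg/L

3320 µg/L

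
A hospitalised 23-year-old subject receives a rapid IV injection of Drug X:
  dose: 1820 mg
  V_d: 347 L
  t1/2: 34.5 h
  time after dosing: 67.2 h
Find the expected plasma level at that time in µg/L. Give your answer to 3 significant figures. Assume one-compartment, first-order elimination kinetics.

C₀ = Dose / Vd = 1820 / 347 = 5.245 mg/L
k = ln2 / t½ = 0.693147 / 34.5 = 0.02009 h⁻¹
C = C₀ · e^(−k·t) = 5.245 × e^(−0.02009 × 67.2)
  = 5.245 × 0.2592 = 1.360 mg/L
Convert: 1.360 mg/L × 1000 = 1360 µg/L

1360 µg/L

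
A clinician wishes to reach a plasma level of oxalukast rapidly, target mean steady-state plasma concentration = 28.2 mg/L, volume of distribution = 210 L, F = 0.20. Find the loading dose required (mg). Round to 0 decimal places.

29610 mg

LD = Css × Vd / F = 28.2 × 210 / 0.20 = 29610 mg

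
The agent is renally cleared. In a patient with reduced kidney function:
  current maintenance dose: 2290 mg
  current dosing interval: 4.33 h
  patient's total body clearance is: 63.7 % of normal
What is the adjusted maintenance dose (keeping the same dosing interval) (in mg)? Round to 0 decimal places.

1459 mg

To keep the same average steady-state level, dosing rate must scale with clearance.
CL ratio = 63.7 / 100 = 0.6370
New dose (same interval) = 2290 × 0.6370 = 1459 mg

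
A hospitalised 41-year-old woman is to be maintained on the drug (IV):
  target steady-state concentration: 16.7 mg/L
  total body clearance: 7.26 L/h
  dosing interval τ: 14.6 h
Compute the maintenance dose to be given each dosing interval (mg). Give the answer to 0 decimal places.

At steady state, Dose/τ = Css × CL.
Dose = Css × CL × τ = 16.7 × 7.260 × 14.6 = 1770 mg

1770 mg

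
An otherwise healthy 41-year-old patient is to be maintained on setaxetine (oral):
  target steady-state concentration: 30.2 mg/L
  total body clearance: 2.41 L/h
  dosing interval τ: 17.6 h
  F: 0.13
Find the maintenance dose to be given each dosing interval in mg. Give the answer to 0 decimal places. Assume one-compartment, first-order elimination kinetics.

9854 mg

At steady state, F × (Dose/τ) = Css × CL.
Dose = Css × CL × τ / F = 30.2 × 2.410 × 17.6 / 0.13 = 9854 mg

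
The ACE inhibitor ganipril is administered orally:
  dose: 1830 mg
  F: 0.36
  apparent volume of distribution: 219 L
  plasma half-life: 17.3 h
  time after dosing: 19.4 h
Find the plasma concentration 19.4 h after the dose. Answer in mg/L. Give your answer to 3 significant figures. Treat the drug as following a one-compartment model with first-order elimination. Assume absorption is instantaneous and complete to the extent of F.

Amount reaching circulation = F × Dose = 0.36 × 1830 = 658.8 mg
C₀ = F·Dose / Vd = 658.8 / 219 = 3.008 mg/L
k = ln2 / t½ = 0.693147 / 17.3 = 0.04007 h⁻¹
C = C₀ · e^(−k·t) = 3.008 × e^(−0.04007 × 19.4)
  = 3.008 × 0.4596 = 1.382 mg/L

1.38 mg/L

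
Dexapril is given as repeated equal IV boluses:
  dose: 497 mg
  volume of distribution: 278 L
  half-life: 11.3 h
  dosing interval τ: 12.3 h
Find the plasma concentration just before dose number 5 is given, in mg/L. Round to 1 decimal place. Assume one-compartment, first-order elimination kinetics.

C₀ per dose = Dose / Vd = 497 / 278 = 1.788 mg/L
k = ln2 / t½ = 0.693147 / 11.3 = 0.06134 h⁻¹
Fraction remaining after one interval: r = e^(−kτ) = e^(−0.06134 × 12.3) = 0.4703
Before dose 5, 4 doses have been given (aged 1τ, 2τ, 3τ, 4τ).
C_trough = C₀ × (r + r² + … + r^4) = C₀ × r(1−r^4)/(1−r)
        = 1.788 × 0.4703 × (1 − 0.04892) / (1 − 0.4703) = 1.510 mg/L

1.5 mg/L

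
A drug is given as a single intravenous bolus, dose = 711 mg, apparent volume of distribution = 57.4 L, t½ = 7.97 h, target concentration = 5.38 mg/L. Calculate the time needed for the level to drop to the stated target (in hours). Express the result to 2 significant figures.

C₀ = Dose / Vd = 711.0 / 57.4 = 12.39 mg/L
k = ln2 / t½ = 0.693147 / 7.97 = 0.08697 h⁻¹
t = ln(C₀ / C) / k = ln(12.39 / 5.38) / 0.08697
  = ln(2.303) / 0.08697 = 0.8342 / 0.08697 = 9.592 h

9.6 h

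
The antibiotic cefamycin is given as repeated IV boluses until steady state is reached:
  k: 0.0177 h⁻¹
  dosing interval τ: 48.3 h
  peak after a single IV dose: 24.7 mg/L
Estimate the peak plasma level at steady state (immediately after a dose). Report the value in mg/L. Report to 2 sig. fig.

43 mg/L

e^(−kτ) = e^(−0.01770 × 48.3) = 0.4253
Accumulation ratio R = 1 / (1 − e^(−kτ)) = 1 / (1 − 0.4253) = 1.740
Steady-state peak = C₀ × R = 24.7 × 1.740 = 42.98 mg/L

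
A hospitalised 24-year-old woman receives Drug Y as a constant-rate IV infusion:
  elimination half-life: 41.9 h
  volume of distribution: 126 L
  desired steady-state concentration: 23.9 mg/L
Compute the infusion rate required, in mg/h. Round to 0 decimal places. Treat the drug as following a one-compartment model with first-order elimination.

k = ln2 / t½ = 0.693147 / 41.9 = 0.01654 h⁻¹
CL = k × Vd = 0.01654 × 126 = 2.084 L/h
At steady state, infusion rate R₀ = Css × CL = 23.9 × 2.084 = 49.81 mg/h

50 mg/h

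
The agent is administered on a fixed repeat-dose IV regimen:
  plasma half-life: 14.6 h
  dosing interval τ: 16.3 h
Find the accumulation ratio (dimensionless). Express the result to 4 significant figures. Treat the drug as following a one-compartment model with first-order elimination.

k = ln2 / t½ = 0.693147 / 14.6 = 0.04748 h⁻¹
e^(−kτ) = e^(−0.04748 × 16.3) = 0.4612
Accumulation ratio R = 1 / (1 − e^(−kτ)) = 1 / (1 − 0.4612) = 1.856

1.856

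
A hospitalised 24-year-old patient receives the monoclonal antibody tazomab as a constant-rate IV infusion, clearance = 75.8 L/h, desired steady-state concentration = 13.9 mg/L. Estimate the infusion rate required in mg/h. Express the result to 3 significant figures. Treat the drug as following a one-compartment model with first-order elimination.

1050 mg/h

At steady state, infusion rate R₀ = Css × CL = 13.9 × 75.80 = 1054 mg/h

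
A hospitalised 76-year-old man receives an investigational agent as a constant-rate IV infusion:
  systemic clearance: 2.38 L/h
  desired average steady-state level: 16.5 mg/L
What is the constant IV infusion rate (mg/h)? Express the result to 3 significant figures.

39.3 mg/h

At steady state, infusion rate R₀ = Css × CL = 16.5 × 2.380 = 39.27 mg/h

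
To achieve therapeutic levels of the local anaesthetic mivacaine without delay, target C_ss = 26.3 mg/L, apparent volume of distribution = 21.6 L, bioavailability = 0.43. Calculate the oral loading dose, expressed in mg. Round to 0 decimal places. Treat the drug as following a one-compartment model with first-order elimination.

1321 mg

LD = Css × Vd / F = 26.3 × 21.6 / 0.43 = 1321 mg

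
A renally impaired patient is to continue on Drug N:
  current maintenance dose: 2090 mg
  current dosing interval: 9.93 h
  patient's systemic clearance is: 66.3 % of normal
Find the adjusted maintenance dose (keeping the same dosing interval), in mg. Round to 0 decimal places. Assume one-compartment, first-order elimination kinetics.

To keep the same average steady-state level, dosing rate must scale with clearance.
CL ratio = 66.3 / 100 = 0.6630
New dose (same interval) = 2090 × 0.6630 = 1386 mg

1386 mg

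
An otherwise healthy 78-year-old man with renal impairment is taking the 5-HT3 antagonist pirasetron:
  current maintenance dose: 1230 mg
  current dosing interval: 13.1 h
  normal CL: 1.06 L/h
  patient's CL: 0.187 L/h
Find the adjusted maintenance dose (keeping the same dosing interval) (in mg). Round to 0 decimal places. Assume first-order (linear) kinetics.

217 mg

To keep the same average steady-state level, dosing rate must scale with clearance.
CL ratio = 0.187 / 1.06 = 0.1764
New dose (same interval) = 1230 × 0.1764 = 217.0 mg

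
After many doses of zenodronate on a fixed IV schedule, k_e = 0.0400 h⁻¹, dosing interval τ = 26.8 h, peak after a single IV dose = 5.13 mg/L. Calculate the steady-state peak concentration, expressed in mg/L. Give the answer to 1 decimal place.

7.8 mg/L

e^(−kτ) = e^(−0.04000 × 26.8) = 0.3423
Accumulation ratio R = 1 / (1 − e^(−kτ)) = 1 / (1 − 0.3423) = 1.520
Steady-state peak = C₀ × R = 5.13 × 1.520 = 7.798 mg/L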